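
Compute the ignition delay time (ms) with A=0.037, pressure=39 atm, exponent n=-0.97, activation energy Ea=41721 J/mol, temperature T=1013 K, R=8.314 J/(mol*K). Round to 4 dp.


tau = A * P^n * exp(Ea/(R*T))
P^n = 39^(-0.97) = 0.02861985
Ea/(R*T) = 41721/(8.314*1013) = 4.953763
exp(Ea/(R*T)) = 141.707236
tau = 0.037 * 0.02861985 * 141.707236 = 0.1501 ms


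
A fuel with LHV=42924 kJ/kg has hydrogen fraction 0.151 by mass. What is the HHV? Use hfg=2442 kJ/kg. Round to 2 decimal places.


HHV = LHV + hfg * 9 * H
Water addition = 2442 * 9 * 0.151 = 3318.678 kJ/kg
HHV = 42924 + 3318.678 = 46242.68 kJ/kg


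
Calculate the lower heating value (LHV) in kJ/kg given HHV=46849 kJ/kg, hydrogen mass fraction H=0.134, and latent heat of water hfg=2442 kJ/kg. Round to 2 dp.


LHV = HHV - hfg * 9 * H
Water correction = 2442 * 9 * 0.134 = 2945.052 kJ/kg
LHV = 46849 - 2945.052 = 43903.95 kJ/kg


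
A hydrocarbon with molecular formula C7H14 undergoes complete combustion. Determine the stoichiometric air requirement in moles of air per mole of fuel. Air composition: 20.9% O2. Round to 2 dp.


Balanced combustion: C7H14 + 10.5 O2 -> 7 CO2 + 7 H2O
O2 needed = C + H/4 = 7 + 14/4 = 10.50 moles
Air moles = O2 / 0.209 = 10.50 / 0.209 = 50.24 moles air


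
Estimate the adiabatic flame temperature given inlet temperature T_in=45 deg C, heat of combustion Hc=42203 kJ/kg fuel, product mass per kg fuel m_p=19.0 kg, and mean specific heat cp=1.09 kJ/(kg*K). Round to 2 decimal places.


T_ad = T_in + Hc / (m_p * cp)
Denominator = 19.0 * 1.09 = 20.7100
Temperature rise = 42203 / 20.7100 = 2037.81 K
T_ad = 45 + 2037.81 = 2082.81 deg C


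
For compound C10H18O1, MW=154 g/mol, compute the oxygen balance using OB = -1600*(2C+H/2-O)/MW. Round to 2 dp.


OB = -1600 * (2C + H/2 - O) / MW
Inner = 2*10 + 18/2 - 1 = 28.00
OB = -1600 * 28.00 / 154 = -290.91%


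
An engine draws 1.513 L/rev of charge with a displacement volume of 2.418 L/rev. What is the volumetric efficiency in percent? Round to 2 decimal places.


eta_v = (V_actual / V_disp) * 100
Ratio = 1.513 / 2.418 = 0.6257
eta_v = 0.6257 * 100 = 62.57%


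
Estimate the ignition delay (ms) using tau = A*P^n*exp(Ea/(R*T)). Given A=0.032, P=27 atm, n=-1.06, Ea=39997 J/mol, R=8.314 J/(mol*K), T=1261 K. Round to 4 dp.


tau = A * P^n * exp(Ea/(R*T))
P^n = 27^(-1.06) = 0.03039166
Ea/(R*T) = 39997/(8.314*1261) = 3.815068
exp(Ea/(R*T)) = 45.379853
tau = 0.032 * 0.03039166 * 45.379853 = 0.0441 ms


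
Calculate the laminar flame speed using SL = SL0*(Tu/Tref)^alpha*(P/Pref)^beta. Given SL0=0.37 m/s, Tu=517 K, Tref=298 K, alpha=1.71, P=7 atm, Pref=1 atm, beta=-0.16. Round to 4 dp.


SL = SL0 * (Tu/Tref)^alpha * (P/Pref)^beta
T ratio = 517/298 = 1.73489933
(T ratio)^alpha = 1.73489933^1.71 = 2.565423
(P/Pref)^beta = 7^(-0.16) = 0.732461
SL = 0.37 * 2.565423 * 0.732461 = 0.6953 m/s


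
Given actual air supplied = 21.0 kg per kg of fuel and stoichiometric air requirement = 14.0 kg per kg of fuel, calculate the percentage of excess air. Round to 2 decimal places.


Excess air = actual - stoichiometric = 21.0 - 14.0 = 7.00 kg/kg fuel
Excess air % = (excess / stoich) * 100 = (7.00 / 14.0) * 100 = 50.00%


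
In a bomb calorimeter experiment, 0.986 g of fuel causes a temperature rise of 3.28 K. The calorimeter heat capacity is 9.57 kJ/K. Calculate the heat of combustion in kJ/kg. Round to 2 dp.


Hc = C_cal * delta_T / m_fuel
Q_released = 9.57 * 3.28 = 31.3896 kJ
m_fuel = 0.986 g = 0.986/1000 kg = 0.000986 kg
Hc = 31.3896 / 0.000986 = 31835.29 kJ/kg


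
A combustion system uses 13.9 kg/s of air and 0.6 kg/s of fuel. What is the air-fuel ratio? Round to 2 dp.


AFR = m_air / m_fuel
AFR = 13.9 / 0.6 = 23.17


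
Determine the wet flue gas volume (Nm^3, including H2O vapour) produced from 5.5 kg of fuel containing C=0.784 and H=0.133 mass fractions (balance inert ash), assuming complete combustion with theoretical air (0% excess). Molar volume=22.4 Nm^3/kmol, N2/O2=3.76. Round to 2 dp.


Per kg fuel: CO2 = (C/12 kmol)*22.4 = (0.784/12)*22.4 = 1.46347 Nm^3
Per kg fuel: H2O = (H/2 kmol)*22.4 = (0.133/2)*22.4 = 1.48960 Nm^3
O2 needed per kg fuel = C/12 + H/4 = 0.784/12 + 0.133/4 = 0.09858333 kmol
Per kg fuel: N2 = O2*3.76*22.4 = 0.09858333*3.76*22.4 = 8.30308 Nm^3
Total per kg = 1.46347 + 1.48960 + 8.30308 = 11.25615 Nm^3
Total = 11.25615 * 5.5 = 61.91 Nm^3


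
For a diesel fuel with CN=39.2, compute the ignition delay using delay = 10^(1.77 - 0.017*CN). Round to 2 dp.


delay = 10^(1.77 - 0.017*CN)
Exponent = 1.77 - 0.017*39.2 = 1.1036
delay = 10^1.1036 = 12.69 ms


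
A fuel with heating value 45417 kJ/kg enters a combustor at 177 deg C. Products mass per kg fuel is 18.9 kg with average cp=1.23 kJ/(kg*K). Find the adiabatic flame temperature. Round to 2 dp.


T_ad = T_in + Hc / (m_p * cp)
Denominator = 18.9 * 1.23 = 23.2470
Temperature rise = 45417 / 23.2470 = 1953.67 K
T_ad = 177 + 1953.67 = 2130.67 deg C


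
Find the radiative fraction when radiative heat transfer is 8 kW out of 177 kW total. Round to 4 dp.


f_rad = Q_rad / Q_total
f_rad = 8 / 177 = 0.0452


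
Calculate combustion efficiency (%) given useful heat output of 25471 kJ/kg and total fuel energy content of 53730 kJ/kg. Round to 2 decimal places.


Efficiency = (Q_useful / Q_fuel) * 100
Efficiency = (25471 / 53730) * 100
Efficiency = 0.4741 * 100 = 47.41%


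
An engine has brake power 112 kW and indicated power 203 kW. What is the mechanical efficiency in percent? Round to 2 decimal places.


eta_mech = (BP / IP) * 100
Ratio = 112 / 203 = 0.5517
eta_mech = 0.5517 * 100 = 55.17%


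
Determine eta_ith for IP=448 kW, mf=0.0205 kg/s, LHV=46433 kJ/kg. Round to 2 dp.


eta_ith = (IP / (mf * LHV)) * 100
Denominator = 0.0205 * 46433 = 951.8765 kW
eta_ith = (448 / 951.8765) * 100 = 47.06%


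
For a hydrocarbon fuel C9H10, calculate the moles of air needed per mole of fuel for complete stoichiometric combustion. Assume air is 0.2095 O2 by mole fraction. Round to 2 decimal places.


Balanced combustion: C9H10 + 11.5 O2 -> 9 CO2 + 5 H2O
O2 needed = C + H/4 = 9 + 10/4 = 11.50 moles
Air moles = O2 / 0.2095 = 11.50 / 0.2095 = 54.89 moles air


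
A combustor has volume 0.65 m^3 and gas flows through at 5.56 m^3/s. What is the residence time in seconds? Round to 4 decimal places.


tau = V / Q_flow
tau = 0.65 / 5.56 = 0.1169 s


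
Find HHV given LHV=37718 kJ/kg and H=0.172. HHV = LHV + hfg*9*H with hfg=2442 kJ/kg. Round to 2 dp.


HHV = LHV + hfg * 9 * H
Water addition = 2442 * 9 * 0.172 = 3780.216 kJ/kg
HHV = 37718 + 3780.216 = 41498.22 kJ/kg


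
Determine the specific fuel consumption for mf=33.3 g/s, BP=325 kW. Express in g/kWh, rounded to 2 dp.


SFC = (mf / BP) * 3600
Rate = 33.3 / 325 = 0.102462 g/(s*kW)
SFC = 0.102462 * 3600 = 368.86 g/kWh


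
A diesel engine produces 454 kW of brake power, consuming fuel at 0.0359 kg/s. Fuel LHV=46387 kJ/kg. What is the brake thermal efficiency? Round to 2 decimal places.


eta_BTE = (BP / (mf * LHV)) * 100
Denominator = 0.0359 * 46387 = 1665.2933 kW
eta_BTE = (454 / 1665.2933) * 100 = 27.26%


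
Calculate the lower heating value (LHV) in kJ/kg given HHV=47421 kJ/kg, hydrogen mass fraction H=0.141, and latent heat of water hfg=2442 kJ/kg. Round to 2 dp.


LHV = HHV - hfg * 9 * H
Water correction = 2442 * 9 * 0.141 = 3098.898 kJ/kg
LHV = 47421 - 3098.898 = 44322.10 kJ/kg


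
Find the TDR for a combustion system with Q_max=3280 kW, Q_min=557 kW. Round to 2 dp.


TDR = Q_max / Q_min
TDR = 3280 / 557 = 5.89


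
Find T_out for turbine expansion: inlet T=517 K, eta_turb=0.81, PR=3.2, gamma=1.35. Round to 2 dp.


T_out = T_in * (1 - eta * (1 - PR^(-(gamma-1)/gamma)))
Exponent = -(1.35-1)/1.35 = -0.25925926
PR^exp = 3.2^(-0.25925926) = 0.73966521
Factor = 1 - 0.81*(1 - 0.73966521) = 0.78912882
T_out = 517 * 0.78912882 = 407.98 K


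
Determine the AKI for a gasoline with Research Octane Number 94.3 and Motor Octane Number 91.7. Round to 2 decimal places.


AKI = (RON + MON) / 2
AKI = (94.3 + 91.7) / 2
AKI = 186.0 / 2 = 93.00


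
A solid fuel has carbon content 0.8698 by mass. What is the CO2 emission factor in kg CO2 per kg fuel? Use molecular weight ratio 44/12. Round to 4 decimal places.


EF = C_frac * (M_CO2 / M_C)
EF = 0.8698 * (44/12)
EF = 0.8698 * 3.666667 = 3.1893 kg_CO2/kg_fuel


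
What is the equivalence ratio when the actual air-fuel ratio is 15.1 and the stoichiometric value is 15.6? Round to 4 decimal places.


phi = AFR_stoich / AFR_actual
phi = 15.6 / 15.1 = 1.0331


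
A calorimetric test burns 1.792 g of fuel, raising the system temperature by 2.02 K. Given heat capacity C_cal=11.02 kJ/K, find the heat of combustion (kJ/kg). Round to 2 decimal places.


Hc = C_cal * delta_T / m_fuel
Q_released = 11.02 * 2.02 = 22.2604 kJ
m_fuel = 1.792 g = 1.792/1000 kg = 0.001792 kg
Hc = 22.2604 / 0.001792 = 12422.10 kJ/kg


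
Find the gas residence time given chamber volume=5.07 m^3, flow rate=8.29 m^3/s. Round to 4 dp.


tau = V / Q_flow
tau = 5.07 / 8.29 = 0.6116 s


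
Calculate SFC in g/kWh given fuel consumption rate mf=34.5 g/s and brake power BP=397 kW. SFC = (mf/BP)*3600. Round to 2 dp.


SFC = (mf / BP) * 3600
Rate = 34.5 / 397 = 0.086902 g/(s*kW)
SFC = 0.086902 * 3600 = 312.85 g/kWh


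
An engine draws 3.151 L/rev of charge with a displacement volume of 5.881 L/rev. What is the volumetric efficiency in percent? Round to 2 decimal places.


eta_v = (V_actual / V_disp) * 100
Ratio = 3.151 / 5.881 = 0.5358
eta_v = 0.5358 * 100 = 53.58%


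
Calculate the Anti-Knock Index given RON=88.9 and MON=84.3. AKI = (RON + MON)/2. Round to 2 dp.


AKI = (RON + MON) / 2
AKI = (88.9 + 84.3) / 2
AKI = 173.2 / 2 = 86.60


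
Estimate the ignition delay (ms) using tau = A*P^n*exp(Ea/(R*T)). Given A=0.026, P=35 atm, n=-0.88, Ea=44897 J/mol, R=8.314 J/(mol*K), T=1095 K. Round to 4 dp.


tau = A * P^n * exp(Ea/(R*T))
P^n = 35^(-0.88) = 0.04377439
Ea/(R*T) = 44897/(8.314*1095) = 4.931661
exp(Ea/(R*T)) = 138.609501
tau = 0.026 * 0.04377439 * 138.609501 = 0.1578 ms


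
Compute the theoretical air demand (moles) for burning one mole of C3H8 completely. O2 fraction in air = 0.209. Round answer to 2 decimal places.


Balanced combustion: C3H8 + 5 O2 -> 3 CO2 + 4 H2O
O2 needed = C + H/4 = 3 + 8/4 = 5.00 moles
Air moles = O2 / 0.209 = 5.00 / 0.209 = 23.92 moles air


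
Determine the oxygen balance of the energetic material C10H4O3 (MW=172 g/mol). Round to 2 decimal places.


OB = -1600 * (2C + H/2 - O) / MW
Inner = 2*10 + 4/2 - 3 = 19.00
OB = -1600 * 19.00 / 172 = -176.74%


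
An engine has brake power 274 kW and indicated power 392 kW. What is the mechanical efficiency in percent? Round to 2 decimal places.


eta_mech = (BP / IP) * 100
Ratio = 274 / 392 = 0.6990
eta_mech = 0.6990 * 100 = 69.90%


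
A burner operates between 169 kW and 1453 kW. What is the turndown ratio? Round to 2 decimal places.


TDR = Q_max / Q_min
TDR = 1453 / 169 = 8.60


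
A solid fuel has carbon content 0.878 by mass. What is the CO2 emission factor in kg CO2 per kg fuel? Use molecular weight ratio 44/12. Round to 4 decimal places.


EF = C_frac * (M_CO2 / M_C)
EF = 0.878 * (44/12)
EF = 0.878 * 3.666667 = 3.2193 kg_CO2/kg_fuel


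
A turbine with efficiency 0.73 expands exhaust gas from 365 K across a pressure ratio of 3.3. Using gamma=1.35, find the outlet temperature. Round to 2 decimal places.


T_out = T_in * (1 - eta * (1 - PR^(-(gamma-1)/gamma)))
Exponent = -(1.35-1)/1.35 = -0.25925926
PR^exp = 3.3^(-0.25925926) = 0.73378775
Factor = 1 - 0.73*(1 - 0.73378775) = 0.80566506
T_out = 365 * 0.80566506 = 294.07 K


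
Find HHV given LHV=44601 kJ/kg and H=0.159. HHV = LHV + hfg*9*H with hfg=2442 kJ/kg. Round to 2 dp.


HHV = LHV + hfg * 9 * H
Water addition = 2442 * 9 * 0.159 = 3494.502 kJ/kg
HHV = 44601 + 3494.502 = 48095.50 kJ/kg


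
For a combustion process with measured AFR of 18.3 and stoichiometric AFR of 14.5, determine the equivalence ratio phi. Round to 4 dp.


phi = AFR_stoich / AFR_actual
phi = 14.5 / 18.3 = 0.7923


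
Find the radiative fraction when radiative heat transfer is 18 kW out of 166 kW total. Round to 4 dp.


f_rad = Q_rad / Q_total
f_rad = 18 / 166 = 0.1084


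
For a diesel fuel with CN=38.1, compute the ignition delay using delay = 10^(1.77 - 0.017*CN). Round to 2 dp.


delay = 10^(1.77 - 0.017*CN)
Exponent = 1.77 - 0.017*38.1 = 1.1223
delay = 10^1.1223 = 13.25 ms


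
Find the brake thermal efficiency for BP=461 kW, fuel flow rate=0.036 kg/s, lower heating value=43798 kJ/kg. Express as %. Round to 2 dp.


eta_BTE = (BP / (mf * LHV)) * 100
Denominator = 0.036 * 43798 = 1576.7280 kW
eta_BTE = (461 / 1576.7280) * 100 = 29.24%


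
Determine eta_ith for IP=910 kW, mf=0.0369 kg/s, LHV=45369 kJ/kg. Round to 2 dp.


eta_ith = (IP / (mf * LHV)) * 100
Denominator = 0.0369 * 45369 = 1674.1161 kW
eta_ith = (910 / 1674.1161) * 100 = 54.36%


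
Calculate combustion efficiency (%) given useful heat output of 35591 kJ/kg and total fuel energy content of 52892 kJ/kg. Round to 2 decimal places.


Efficiency = (Q_useful / Q_fuel) * 100
Efficiency = (35591 / 52892) * 100
Efficiency = 0.6729 * 100 = 67.29%


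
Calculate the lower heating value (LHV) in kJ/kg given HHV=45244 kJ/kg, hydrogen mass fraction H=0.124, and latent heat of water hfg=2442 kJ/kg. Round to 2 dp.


LHV = HHV - hfg * 9 * H
Water correction = 2442 * 9 * 0.124 = 2725.272 kJ/kg
LHV = 45244 - 2725.272 = 42518.73 kJ/kg


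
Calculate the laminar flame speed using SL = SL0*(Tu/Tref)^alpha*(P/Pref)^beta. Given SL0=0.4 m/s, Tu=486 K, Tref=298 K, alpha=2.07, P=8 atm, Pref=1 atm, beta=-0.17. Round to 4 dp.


SL = SL0 * (Tu/Tref)^alpha * (P/Pref)^beta
T ratio = 486/298 = 1.63087248
(T ratio)^alpha = 1.63087248^2.07 = 2.752386
(P/Pref)^beta = 8^(-0.17) = 0.702222
SL = 0.4 * 2.752386 * 0.702222 = 0.7731 m/s


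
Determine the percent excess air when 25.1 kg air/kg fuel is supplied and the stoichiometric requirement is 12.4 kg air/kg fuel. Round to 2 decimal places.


Excess air = actual - stoichiometric = 25.1 - 12.4 = 12.70 kg/kg fuel
Excess air % = (excess / stoich) * 100 = (12.70 / 12.4) * 100 = 102.42%


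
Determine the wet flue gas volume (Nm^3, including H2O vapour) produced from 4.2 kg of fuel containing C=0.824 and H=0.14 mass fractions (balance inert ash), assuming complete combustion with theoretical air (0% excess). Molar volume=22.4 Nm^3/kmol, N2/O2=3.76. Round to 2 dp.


Per kg fuel: CO2 = (C/12 kmol)*22.4 = (0.824/12)*22.4 = 1.53813 Nm^3
Per kg fuel: H2O = (H/2 kmol)*22.4 = (0.14/2)*22.4 = 1.56800 Nm^3
O2 needed per kg fuel = C/12 + H/4 = 0.824/12 + 0.14/4 = 0.10366667 kmol
Per kg fuel: N2 = O2*3.76*22.4 = 0.10366667*3.76*22.4 = 8.73122 Nm^3
Total per kg = 1.53813 + 1.56800 + 8.73122 = 11.83735 Nm^3
Total = 11.83735 * 4.2 = 49.72 Nm^3


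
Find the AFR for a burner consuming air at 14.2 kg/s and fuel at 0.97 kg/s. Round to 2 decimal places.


AFR = m_air / m_fuel
AFR = 14.2 / 0.97 = 14.64


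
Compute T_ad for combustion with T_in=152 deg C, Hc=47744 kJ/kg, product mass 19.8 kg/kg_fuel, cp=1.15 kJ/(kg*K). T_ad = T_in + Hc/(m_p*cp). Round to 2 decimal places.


T_ad = T_in + Hc / (m_p * cp)
Denominator = 19.8 * 1.15 = 22.7700
Temperature rise = 47744 / 22.7700 = 2096.79 K
T_ad = 152 + 2096.79 = 2248.79 deg C


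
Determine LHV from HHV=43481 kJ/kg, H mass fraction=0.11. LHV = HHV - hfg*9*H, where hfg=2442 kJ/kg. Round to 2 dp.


LHV = HHV - hfg * 9 * H
Water correction = 2442 * 9 * 0.11 = 2417.580 kJ/kg
LHV = 43481 - 2417.580 = 41063.42 kJ/kg


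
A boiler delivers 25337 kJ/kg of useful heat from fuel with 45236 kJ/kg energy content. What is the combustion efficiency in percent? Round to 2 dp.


Efficiency = (Q_useful / Q_fuel) * 100
Efficiency = (25337 / 45236) * 100
Efficiency = 0.5601 * 100 = 56.01%


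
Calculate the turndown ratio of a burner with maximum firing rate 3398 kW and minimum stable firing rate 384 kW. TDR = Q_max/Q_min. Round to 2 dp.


TDR = Q_max / Q_min
TDR = 3398 / 384 = 8.85


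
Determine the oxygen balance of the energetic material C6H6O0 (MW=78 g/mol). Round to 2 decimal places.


OB = -1600 * (2C + H/2 - O) / MW
Inner = 2*6 + 6/2 - 0 = 15.00
OB = -1600 * 15.00 / 78 = -307.69%


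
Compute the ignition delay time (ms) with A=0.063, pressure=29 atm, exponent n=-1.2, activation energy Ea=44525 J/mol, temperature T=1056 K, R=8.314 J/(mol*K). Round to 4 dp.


tau = A * P^n * exp(Ea/(R*T))
P^n = 29^(-1.2) = 0.01758419
Ea/(R*T) = 44525/(8.314*1056) = 5.071425
exp(Ea/(R*T)) = 159.401280
tau = 0.063 * 0.01758419 * 159.401280 = 0.1766 ms


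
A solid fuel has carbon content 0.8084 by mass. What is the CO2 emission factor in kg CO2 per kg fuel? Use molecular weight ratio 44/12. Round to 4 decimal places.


EF = C_frac * (M_CO2 / M_C)
EF = 0.8084 * (44/12)
EF = 0.8084 * 3.666667 = 2.9641 kg_CO2/kg_fuel


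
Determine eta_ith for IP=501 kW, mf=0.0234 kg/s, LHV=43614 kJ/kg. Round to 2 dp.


eta_ith = (IP / (mf * LHV)) * 100
Denominator = 0.0234 * 43614 = 1020.5676 kW
eta_ith = (501 / 1020.5676) * 100 = 49.09%


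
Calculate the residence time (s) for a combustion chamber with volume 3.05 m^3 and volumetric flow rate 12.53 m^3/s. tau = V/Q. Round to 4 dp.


tau = V / Q_flow
tau = 3.05 / 12.53 = 0.2434 s


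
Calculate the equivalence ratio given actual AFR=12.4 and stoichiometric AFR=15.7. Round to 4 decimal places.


phi = AFR_stoich / AFR_actual
phi = 15.7 / 12.4 = 1.2661


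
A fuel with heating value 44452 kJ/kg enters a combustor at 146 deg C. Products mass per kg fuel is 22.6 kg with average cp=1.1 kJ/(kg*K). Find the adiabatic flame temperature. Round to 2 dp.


T_ad = T_in + Hc / (m_p * cp)
Denominator = 22.6 * 1.1 = 24.8600
Temperature rise = 44452 / 24.8600 = 1788.09 K
T_ad = 146 + 1788.09 = 1934.09 deg C


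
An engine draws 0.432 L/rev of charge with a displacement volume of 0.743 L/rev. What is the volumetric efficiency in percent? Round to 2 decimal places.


eta_v = (V_actual / V_disp) * 100
Ratio = 0.432 / 0.743 = 0.5814
eta_v = 0.5814 * 100 = 58.14%


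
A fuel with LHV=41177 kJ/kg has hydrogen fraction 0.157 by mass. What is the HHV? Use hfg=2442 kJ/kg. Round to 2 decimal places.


HHV = LHV + hfg * 9 * H
Water addition = 2442 * 9 * 0.157 = 3450.546 kJ/kg
HHV = 41177 + 3450.546 = 44627.55 kJ/kg


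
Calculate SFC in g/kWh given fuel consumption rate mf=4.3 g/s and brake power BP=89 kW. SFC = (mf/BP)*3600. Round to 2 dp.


SFC = (mf / BP) * 3600
Rate = 4.3 / 89 = 0.048315 g/(s*kW)
SFC = 0.048315 * 3600 = 173.93 g/kWh


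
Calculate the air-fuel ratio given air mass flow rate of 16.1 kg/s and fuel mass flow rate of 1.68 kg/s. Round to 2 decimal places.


AFR = m_air / m_fuel
AFR = 16.1 / 1.68 = 9.58


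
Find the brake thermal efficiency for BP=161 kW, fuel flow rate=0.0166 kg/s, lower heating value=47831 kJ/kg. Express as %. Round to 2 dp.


eta_BTE = (BP / (mf * LHV)) * 100
Denominator = 0.0166 * 47831 = 793.9946 kW
eta_BTE = (161 / 793.9946) * 100 = 20.28%


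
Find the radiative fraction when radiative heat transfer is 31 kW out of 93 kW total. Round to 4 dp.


f_rad = Q_rad / Q_total
f_rad = 31 / 93 = 0.3333


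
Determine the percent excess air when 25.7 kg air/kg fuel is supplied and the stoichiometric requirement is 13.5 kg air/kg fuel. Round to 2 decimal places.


Excess air = actual - stoichiometric = 25.7 - 13.5 = 12.20 kg/kg fuel
Excess air % = (excess / stoich) * 100 = (12.20 / 13.5) * 100 = 90.37%


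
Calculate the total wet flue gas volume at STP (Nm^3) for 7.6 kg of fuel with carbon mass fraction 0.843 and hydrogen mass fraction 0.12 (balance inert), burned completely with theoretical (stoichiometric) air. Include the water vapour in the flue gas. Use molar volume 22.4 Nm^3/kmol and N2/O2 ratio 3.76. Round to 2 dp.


Per kg fuel: CO2 = (C/12 kmol)*22.4 = (0.843/12)*22.4 = 1.57360 Nm^3
Per kg fuel: H2O = (H/2 kmol)*22.4 = (0.12/2)*22.4 = 1.34400 Nm^3
O2 needed per kg fuel = C/12 + H/4 = 0.843/12 + 0.12/4 = 0.10025000 kmol
Per kg fuel: N2 = O2*3.76*22.4 = 0.10025000*3.76*22.4 = 8.44346 Nm^3
Total per kg = 1.57360 + 1.34400 + 8.44346 = 11.36106 Nm^3
Total = 11.36106 * 7.6 = 86.34 Nm^3


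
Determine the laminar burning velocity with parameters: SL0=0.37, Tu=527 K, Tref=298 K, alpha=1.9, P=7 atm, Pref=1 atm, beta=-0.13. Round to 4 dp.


SL = SL0 * (Tu/Tref)^alpha * (P/Pref)^beta
T ratio = 527/298 = 1.76845638
(T ratio)^alpha = 1.76845638^1.9 = 2.954128
(P/Pref)^beta = 7^(-0.13) = 0.776492
SL = 0.37 * 2.954128 * 0.776492 = 0.8487 m/s


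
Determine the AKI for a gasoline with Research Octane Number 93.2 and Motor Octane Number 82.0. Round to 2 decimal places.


AKI = (RON + MON) / 2
AKI = (93.2 + 82.0) / 2
AKI = 175.2 / 2 = 87.60


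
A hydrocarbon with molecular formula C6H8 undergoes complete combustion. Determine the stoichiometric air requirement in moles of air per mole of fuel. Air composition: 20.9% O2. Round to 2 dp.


Balanced combustion: C6H8 + 8 O2 -> 6 CO2 + 4 H2O
O2 needed = C + H/4 = 6 + 8/4 = 8.00 moles
Air moles = O2 / 0.209 = 8.00 / 0.209 = 38.28 moles air


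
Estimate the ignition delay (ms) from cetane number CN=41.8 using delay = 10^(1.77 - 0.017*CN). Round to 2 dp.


delay = 10^(1.77 - 0.017*CN)
Exponent = 1.77 - 0.017*41.8 = 1.0594
delay = 10^1.0594 = 11.47 ms


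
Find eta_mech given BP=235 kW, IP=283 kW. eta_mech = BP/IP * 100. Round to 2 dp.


eta_mech = (BP / IP) * 100
Ratio = 235 / 283 = 0.8304
eta_mech = 0.8304 * 100 = 83.04%


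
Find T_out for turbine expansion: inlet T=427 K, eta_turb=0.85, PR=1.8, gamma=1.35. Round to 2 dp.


T_out = T_in * (1 - eta * (1 - PR^(-(gamma-1)/gamma)))
Exponent = -(1.35-1)/1.35 = -0.25925926
PR^exp = 1.8^(-0.25925926) = 0.85865408
Factor = 1 - 0.85*(1 - 0.85865408) = 0.87985597
T_out = 427 * 0.87985597 = 375.70 K


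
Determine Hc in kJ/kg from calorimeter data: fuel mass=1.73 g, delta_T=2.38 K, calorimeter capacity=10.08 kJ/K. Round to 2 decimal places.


Hc = C_cal * delta_T / m_fuel
Q_released = 10.08 * 2.38 = 23.9904 kJ
m_fuel = 1.73 g = 1.73/1000 kg = 0.001730 kg
Hc = 23.9904 / 0.001730 = 13867.28 kJ/kg


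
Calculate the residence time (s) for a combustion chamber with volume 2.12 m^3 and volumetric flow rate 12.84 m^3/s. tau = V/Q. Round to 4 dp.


tau = V / Q_flow
tau = 2.12 / 12.84 = 0.1651 s


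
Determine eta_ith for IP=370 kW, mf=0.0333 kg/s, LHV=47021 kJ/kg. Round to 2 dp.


eta_ith = (IP / (mf * LHV)) * 100
Denominator = 0.0333 * 47021 = 1565.7993 kW
eta_ith = (370 / 1565.7993) * 100 = 23.63%


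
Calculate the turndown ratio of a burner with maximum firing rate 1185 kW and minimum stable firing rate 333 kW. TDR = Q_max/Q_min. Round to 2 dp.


TDR = Q_max / Q_min
TDR = 1185 / 333 = 3.56


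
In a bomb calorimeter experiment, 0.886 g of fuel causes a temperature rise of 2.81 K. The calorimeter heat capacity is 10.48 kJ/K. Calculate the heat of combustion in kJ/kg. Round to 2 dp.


Hc = C_cal * delta_T / m_fuel
Q_released = 10.48 * 2.81 = 29.4488 kJ
m_fuel = 0.886 g = 0.886/1000 kg = 0.000886 kg
Hc = 29.4488 / 0.000886 = 33237.92 kJ/kg


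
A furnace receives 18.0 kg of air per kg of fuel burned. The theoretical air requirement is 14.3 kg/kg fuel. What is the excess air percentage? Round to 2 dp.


Excess air = actual - stoichiometric = 18.0 - 14.3 = 3.70 kg/kg fuel
Excess air % = (excess / stoich) * 100 = (3.70 / 14.3) * 100 = 25.87%


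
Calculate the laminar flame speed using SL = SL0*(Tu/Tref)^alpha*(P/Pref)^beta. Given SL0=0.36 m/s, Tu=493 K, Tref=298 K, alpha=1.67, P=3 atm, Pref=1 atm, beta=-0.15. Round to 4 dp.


SL = SL0 * (Tu/Tref)^alpha * (P/Pref)^beta
T ratio = 493/298 = 1.65436242
(T ratio)^alpha = 1.65436242^1.67 = 2.317999
(P/Pref)^beta = 3^(-0.15) = 0.848070
SL = 0.36 * 2.317999 * 0.848070 = 0.7077 m/s


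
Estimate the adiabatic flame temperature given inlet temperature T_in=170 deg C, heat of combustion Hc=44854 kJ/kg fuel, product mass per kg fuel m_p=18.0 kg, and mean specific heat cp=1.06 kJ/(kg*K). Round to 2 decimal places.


T_ad = T_in + Hc / (m_p * cp)
Denominator = 18.0 * 1.06 = 19.0800
Temperature rise = 44854 / 19.0800 = 2350.84 K
T_ad = 170 + 2350.84 = 2520.84 deg C


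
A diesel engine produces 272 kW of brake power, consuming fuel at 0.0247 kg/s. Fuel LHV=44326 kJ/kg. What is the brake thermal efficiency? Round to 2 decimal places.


eta_BTE = (BP / (mf * LHV)) * 100
Denominator = 0.0247 * 44326 = 1094.8522 kW
eta_BTE = (272 / 1094.8522) * 100 = 24.84%


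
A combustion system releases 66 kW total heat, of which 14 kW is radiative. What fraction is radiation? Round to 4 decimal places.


f_rad = Q_rad / Q_total
f_rad = 14 / 66 = 0.2121


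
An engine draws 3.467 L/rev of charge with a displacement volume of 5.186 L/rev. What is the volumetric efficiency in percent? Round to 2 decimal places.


eta_v = (V_actual / V_disp) * 100
Ratio = 3.467 / 5.186 = 0.6685
eta_v = 0.6685 * 100 = 66.85%


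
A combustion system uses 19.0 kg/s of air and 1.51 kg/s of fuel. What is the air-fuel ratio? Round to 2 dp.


AFR = m_air / m_fuel
AFR = 19.0 / 1.51 = 12.58


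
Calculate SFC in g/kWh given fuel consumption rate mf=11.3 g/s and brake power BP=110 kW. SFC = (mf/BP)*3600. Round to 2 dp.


SFC = (mf / BP) * 3600
Rate = 11.3 / 110 = 0.102727 g/(s*kW)
SFC = 0.102727 * 3600 = 369.82 g/kWh


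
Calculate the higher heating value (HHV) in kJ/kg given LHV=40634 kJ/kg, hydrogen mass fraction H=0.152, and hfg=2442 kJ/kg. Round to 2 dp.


HHV = LHV + hfg * 9 * H
Water addition = 2442 * 9 * 0.152 = 3340.656 kJ/kg
HHV = 40634 + 3340.656 = 43974.66 kJ/kg


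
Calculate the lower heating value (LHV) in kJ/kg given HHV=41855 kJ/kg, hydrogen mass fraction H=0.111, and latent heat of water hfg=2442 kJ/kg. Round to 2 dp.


LHV = HHV - hfg * 9 * H
Water correction = 2442 * 9 * 0.111 = 2439.558 kJ/kg
LHV = 41855 - 2439.558 = 39415.44 kJ/kg


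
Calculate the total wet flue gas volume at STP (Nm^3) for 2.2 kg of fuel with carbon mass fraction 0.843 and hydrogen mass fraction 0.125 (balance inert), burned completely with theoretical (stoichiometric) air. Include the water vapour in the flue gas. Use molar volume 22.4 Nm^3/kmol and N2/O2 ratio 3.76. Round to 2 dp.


Per kg fuel: CO2 = (C/12 kmol)*22.4 = (0.843/12)*22.4 = 1.57360 Nm^3
Per kg fuel: H2O = (H/2 kmol)*22.4 = (0.125/2)*22.4 = 1.40000 Nm^3
O2 needed per kg fuel = C/12 + H/4 = 0.843/12 + 0.125/4 = 0.10150000 kmol
Per kg fuel: N2 = O2*3.76*22.4 = 0.10150000*3.76*22.4 = 8.54874 Nm^3
Total per kg = 1.57360 + 1.40000 + 8.54874 = 11.52234 Nm^3
Total = 11.52234 * 2.2 = 25.35 Nm^3


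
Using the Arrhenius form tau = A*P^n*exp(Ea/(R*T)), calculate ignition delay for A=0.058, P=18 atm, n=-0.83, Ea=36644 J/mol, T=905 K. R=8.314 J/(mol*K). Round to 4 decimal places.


tau = A * P^n * exp(Ea/(R*T))
P^n = 18^(-0.83) = 0.09080794
Ea/(R*T) = 36644/(8.314*905) = 4.870172
exp(Ea/(R*T)) = 130.343298
tau = 0.058 * 0.09080794 * 130.343298 = 0.6865 ms


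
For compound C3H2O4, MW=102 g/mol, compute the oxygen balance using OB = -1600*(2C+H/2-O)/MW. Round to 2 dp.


OB = -1600 * (2C + H/2 - O) / MW
Inner = 2*3 + 2/2 - 4 = 3.00
OB = -1600 * 3.00 / 102 = -47.06%


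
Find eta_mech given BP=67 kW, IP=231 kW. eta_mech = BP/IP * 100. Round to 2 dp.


eta_mech = (BP / IP) * 100
Ratio = 67 / 231 = 0.2900
eta_mech = 0.2900 * 100 = 29.00%


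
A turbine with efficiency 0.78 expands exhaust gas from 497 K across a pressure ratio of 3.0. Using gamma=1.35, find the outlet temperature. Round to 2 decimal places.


T_out = T_in * (1 - eta * (1 - PR^(-(gamma-1)/gamma)))
Exponent = -(1.35-1)/1.35 = -0.25925926
PR^exp = 3.0^(-0.25925926) = 0.75214556
Factor = 1 - 0.78*(1 - 0.75214556) = 0.80667354
T_out = 497 * 0.80667354 = 400.92 K


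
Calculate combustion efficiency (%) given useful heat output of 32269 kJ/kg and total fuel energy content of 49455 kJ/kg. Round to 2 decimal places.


Efficiency = (Q_useful / Q_fuel) * 100
Efficiency = (32269 / 49455) * 100
Efficiency = 0.6525 * 100 = 65.25%


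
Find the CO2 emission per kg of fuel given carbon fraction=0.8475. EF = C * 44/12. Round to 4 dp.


EF = C_frac * (M_CO2 / M_C)
EF = 0.8475 * (44/12)
EF = 0.8475 * 3.666667 = 3.1075 kg_CO2/kg_fuel


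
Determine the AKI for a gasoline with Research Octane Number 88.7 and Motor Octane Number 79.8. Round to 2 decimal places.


AKI = (RON + MON) / 2
AKI = (88.7 + 79.8) / 2
AKI = 168.5 / 2 = 84.25


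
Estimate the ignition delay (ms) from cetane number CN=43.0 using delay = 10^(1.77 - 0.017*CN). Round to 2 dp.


delay = 10^(1.77 - 0.017*CN)
Exponent = 1.77 - 0.017*43.0 = 1.0390
delay = 10^1.0390 = 10.94 ms


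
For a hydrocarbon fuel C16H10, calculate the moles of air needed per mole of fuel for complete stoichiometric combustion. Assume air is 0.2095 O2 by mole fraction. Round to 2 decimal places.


Balanced combustion: C16H10 + 18.5 O2 -> 16 CO2 + 5 H2O
O2 needed = C + H/4 = 16 + 10/4 = 18.50 moles
Air moles = O2 / 0.2095 = 18.50 / 0.2095 = 88.31 moles air


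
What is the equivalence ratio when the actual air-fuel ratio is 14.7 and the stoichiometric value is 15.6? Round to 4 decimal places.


phi = AFR_stoich / AFR_actual
phi = 15.6 / 14.7 = 1.0612


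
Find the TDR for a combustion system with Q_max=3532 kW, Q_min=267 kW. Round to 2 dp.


TDR = Q_max / Q_min
TDR = 3532 / 267 = 13.23


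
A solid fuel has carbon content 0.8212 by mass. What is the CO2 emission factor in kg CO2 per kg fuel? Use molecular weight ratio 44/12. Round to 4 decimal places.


EF = C_frac * (M_CO2 / M_C)
EF = 0.8212 * (44/12)
EF = 0.8212 * 3.666667 = 3.0111 kg_CO2/kg_fuel


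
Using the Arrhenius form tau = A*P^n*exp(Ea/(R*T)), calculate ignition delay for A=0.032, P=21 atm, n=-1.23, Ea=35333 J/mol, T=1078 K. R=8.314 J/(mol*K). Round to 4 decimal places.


tau = A * P^n * exp(Ea/(R*T))
P^n = 21^(-1.23) = 0.02364124
Ea/(R*T) = 35333/(8.314*1078) = 3.942319
exp(Ea/(R*T)) = 51.537965
tau = 0.032 * 0.02364124 * 51.537965 = 0.0390 ms


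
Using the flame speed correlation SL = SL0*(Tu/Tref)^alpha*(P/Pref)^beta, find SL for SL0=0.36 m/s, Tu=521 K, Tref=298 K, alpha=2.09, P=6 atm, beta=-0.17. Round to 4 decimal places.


SL = SL0 * (Tu/Tref)^alpha * (P/Pref)^beta
T ratio = 521/298 = 1.74832215
(T ratio)^alpha = 1.74832215^2.09 = 3.214244
(P/Pref)^beta = 6^(-0.17) = 0.737419
SL = 0.36 * 3.214244 * 0.737419 = 0.8533 m/s


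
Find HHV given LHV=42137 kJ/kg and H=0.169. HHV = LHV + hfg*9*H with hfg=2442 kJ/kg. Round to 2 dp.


HHV = LHV + hfg * 9 * H
Water addition = 2442 * 9 * 0.169 = 3714.282 kJ/kg
HHV = 42137 + 3714.282 = 45851.28 kJ/kg


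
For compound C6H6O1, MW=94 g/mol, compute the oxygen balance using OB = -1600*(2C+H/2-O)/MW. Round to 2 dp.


OB = -1600 * (2C + H/2 - O) / MW
Inner = 2*6 + 6/2 - 1 = 14.00
OB = -1600 * 14.00 / 94 = -238.30%


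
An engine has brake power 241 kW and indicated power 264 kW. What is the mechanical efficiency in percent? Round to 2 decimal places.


eta_mech = (BP / IP) * 100
Ratio = 241 / 264 = 0.9129
eta_mech = 0.9129 * 100 = 91.29%


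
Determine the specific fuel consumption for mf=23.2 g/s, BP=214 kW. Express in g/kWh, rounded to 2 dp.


SFC = (mf / BP) * 3600
Rate = 23.2 / 214 = 0.108411 g/(s*kW)
SFC = 0.108411 * 3600 = 390.28 g/kWh


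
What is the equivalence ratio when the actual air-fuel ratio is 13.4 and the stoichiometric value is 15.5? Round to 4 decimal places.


phi = AFR_stoich / AFR_actual
phi = 15.5 / 13.4 = 1.1567


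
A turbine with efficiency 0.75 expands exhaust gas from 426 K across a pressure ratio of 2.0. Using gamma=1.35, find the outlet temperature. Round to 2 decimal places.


T_out = T_in * (1 - eta * (1 - PR^(-(gamma-1)/gamma)))
Exponent = -(1.35-1)/1.35 = -0.25925926
PR^exp = 2.0^(-0.25925926) = 0.83551680
Factor = 1 - 0.75*(1 - 0.83551680) = 0.87663760
T_out = 426 * 0.87663760 = 373.45 K


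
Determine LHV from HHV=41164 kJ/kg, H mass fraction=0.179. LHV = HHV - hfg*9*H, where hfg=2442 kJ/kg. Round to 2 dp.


LHV = HHV - hfg * 9 * H
Water correction = 2442 * 9 * 0.179 = 3934.062 kJ/kg
LHV = 41164 - 3934.062 = 37229.94 kJ/kg


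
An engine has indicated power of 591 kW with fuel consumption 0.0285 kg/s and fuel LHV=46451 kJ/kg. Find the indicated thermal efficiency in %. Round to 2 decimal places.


eta_ith = (IP / (mf * LHV)) * 100
Denominator = 0.0285 * 46451 = 1323.8535 kW
eta_ith = (591 / 1323.8535) * 100 = 44.64%


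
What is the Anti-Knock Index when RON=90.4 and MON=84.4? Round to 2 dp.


AKI = (RON + MON) / 2
AKI = (90.4 + 84.4) / 2
AKI = 174.8 / 2 = 87.40


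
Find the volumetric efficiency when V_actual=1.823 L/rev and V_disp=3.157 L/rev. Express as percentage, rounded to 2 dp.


eta_v = (V_actual / V_disp) * 100
Ratio = 1.823 / 3.157 = 0.5774
eta_v = 0.5774 * 100 = 57.74%


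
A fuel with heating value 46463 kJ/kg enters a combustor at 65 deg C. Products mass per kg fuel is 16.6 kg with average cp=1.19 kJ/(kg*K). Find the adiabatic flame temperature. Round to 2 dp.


T_ad = T_in + Hc / (m_p * cp)
Denominator = 16.6 * 1.19 = 19.7540
Temperature rise = 46463 / 19.7540 = 2352.08 K
T_ad = 65 + 2352.08 = 2417.08 deg C


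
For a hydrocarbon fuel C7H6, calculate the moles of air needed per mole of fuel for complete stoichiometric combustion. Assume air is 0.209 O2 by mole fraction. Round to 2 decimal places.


Balanced combustion: C7H6 + 8.5 O2 -> 7 CO2 + 3 H2O
O2 needed = C + H/4 = 7 + 6/4 = 8.50 moles
Air moles = O2 / 0.209 = 8.50 / 0.209 = 40.67 moles air


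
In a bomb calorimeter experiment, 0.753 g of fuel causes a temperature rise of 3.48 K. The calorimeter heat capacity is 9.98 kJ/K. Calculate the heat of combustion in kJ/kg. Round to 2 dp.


Hc = C_cal * delta_T / m_fuel
Q_released = 9.98 * 3.48 = 34.7304 kJ
m_fuel = 0.753 g = 0.753/1000 kg = 0.000753 kg
Hc = 34.7304 / 0.000753 = 46122.71 kJ/kg


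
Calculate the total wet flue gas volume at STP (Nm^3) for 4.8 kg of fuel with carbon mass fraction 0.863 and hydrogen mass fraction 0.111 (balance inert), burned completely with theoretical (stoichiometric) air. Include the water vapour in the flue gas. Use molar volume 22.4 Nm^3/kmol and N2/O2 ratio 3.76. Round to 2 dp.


Per kg fuel: CO2 = (C/12 kmol)*22.4 = (0.863/12)*22.4 = 1.61093 Nm^3
Per kg fuel: H2O = (H/2 kmol)*22.4 = (0.111/2)*22.4 = 1.24320 Nm^3
O2 needed per kg fuel = C/12 + H/4 = 0.863/12 + 0.111/4 = 0.09966667 kmol
Per kg fuel: N2 = O2*3.76*22.4 = 0.09966667*3.76*22.4 = 8.39433 Nm^3
Total per kg = 1.61093 + 1.24320 + 8.39433 = 11.24846 Nm^3
Total = 11.24846 * 4.8 = 53.99 Nm^3


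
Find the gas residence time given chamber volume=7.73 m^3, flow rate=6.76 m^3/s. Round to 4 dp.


tau = V / Q_flow
tau = 7.73 / 6.76 = 1.1435 s


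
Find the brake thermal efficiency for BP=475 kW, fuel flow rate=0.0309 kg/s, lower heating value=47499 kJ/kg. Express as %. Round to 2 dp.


eta_BTE = (BP / (mf * LHV)) * 100
Denominator = 0.0309 * 47499 = 1467.7191 kW
eta_BTE = (475 / 1467.7191) * 100 = 32.36%


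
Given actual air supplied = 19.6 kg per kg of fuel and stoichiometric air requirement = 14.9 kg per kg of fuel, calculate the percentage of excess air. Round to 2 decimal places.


Excess air = actual - stoichiometric = 19.6 - 14.9 = 4.70 kg/kg fuel
Excess air % = (excess / stoich) * 100 = (4.70 / 14.9) * 100 = 31.54%


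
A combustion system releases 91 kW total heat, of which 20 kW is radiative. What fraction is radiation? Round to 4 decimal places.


f_rad = Q_rad / Q_total
f_rad = 20 / 91 = 0.2198


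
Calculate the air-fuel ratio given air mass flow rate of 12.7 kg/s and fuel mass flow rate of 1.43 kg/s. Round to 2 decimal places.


AFR = m_air / m_fuel
AFR = 12.7 / 1.43 = 8.88


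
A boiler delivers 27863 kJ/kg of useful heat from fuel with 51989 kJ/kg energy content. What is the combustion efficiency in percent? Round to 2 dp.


Efficiency = (Q_useful / Q_fuel) * 100
Efficiency = (27863 / 51989) * 100
Efficiency = 0.5359 * 100 = 53.59%


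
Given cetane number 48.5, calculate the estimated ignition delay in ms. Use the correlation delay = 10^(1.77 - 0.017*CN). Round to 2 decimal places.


delay = 10^(1.77 - 0.017*CN)
Exponent = 1.77 - 0.017*48.5 = 0.9455
delay = 10^0.9455 = 8.82 ms


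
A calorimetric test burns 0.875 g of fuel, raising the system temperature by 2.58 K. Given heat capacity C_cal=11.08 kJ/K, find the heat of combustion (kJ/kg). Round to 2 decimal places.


Hc = C_cal * delta_T / m_fuel
Q_released = 11.08 * 2.58 = 28.5864 kJ
m_fuel = 0.875 g = 0.875/1000 kg = 0.000875 kg
Hc = 28.5864 / 0.000875 = 32670.17 kJ/kg


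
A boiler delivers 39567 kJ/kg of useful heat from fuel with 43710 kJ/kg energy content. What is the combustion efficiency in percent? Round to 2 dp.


Efficiency = (Q_useful / Q_fuel) * 100
Efficiency = (39567 / 43710) * 100
Efficiency = 0.9052 * 100 = 90.52%


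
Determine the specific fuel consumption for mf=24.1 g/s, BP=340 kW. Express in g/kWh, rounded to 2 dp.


SFC = (mf / BP) * 3600
Rate = 24.1 / 340 = 0.070882 g/(s*kW)
SFC = 0.070882 * 3600 = 255.18 g/kWh


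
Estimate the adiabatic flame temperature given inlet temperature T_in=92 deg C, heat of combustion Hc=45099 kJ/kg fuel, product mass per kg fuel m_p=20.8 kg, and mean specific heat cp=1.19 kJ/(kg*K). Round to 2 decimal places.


T_ad = T_in + Hc / (m_p * cp)
Denominator = 20.8 * 1.19 = 24.7520
Temperature rise = 45099 / 24.7520 = 1822.03 K
T_ad = 92 + 1822.03 = 1914.03 deg C


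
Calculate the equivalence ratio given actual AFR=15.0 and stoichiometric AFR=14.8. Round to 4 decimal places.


phi = AFR_stoich / AFR_actual
phi = 14.8 / 15.0 = 0.9867


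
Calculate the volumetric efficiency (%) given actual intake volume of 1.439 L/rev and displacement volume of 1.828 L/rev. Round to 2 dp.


eta_v = (V_actual / V_disp) * 100
Ratio = 1.439 / 1.828 = 0.7872
eta_v = 0.7872 * 100 = 78.72%


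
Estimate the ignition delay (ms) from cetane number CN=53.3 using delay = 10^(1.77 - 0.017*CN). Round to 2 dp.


delay = 10^(1.77 - 0.017*CN)
Exponent = 1.77 - 0.017*53.3 = 0.8639
delay = 10^0.8639 = 7.31 ms


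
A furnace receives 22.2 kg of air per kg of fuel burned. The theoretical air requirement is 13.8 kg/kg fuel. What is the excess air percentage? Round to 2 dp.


Excess air = actual - stoichiometric = 22.2 - 13.8 = 8.40 kg/kg fuel
Excess air % = (excess / stoich) * 100 = (8.40 / 13.8) * 100 = 60.87%


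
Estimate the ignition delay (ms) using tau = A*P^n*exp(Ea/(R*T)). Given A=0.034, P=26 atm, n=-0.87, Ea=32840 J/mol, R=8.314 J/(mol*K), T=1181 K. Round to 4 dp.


tau = A * P^n * exp(Ea/(R*T))
P^n = 26^(-0.87) = 0.05874531
Ea/(R*T) = 32840/(8.314*1181) = 3.344593
exp(Ea/(R*T)) = 28.349025
tau = 0.034 * 0.05874531 * 28.349025 = 0.0566 ms


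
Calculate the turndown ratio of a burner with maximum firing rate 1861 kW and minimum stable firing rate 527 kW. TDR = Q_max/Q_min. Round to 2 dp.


TDR = Q_max / Q_min
TDR = 1861 / 527 = 3.53


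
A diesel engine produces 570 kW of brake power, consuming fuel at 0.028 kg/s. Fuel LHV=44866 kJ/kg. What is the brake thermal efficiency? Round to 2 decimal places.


eta_BTE = (BP / (mf * LHV)) * 100
Denominator = 0.028 * 44866 = 1256.2480 kW
eta_BTE = (570 / 1256.2480) * 100 = 45.37%


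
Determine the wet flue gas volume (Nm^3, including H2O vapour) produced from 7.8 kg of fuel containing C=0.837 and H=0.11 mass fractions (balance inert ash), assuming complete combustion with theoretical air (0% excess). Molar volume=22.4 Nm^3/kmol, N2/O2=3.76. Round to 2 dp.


Per kg fuel: CO2 = (C/12 kmol)*22.4 = (0.837/12)*22.4 = 1.56240 Nm^3
Per kg fuel: H2O = (H/2 kmol)*22.4 = (0.11/2)*22.4 = 1.23200 Nm^3
O2 needed per kg fuel = C/12 + H/4 = 0.837/12 + 0.11/4 = 0.09725000 kmol
Per kg fuel: N2 = O2*3.76*22.4 = 0.09725000*3.76*22.4 = 8.19078 Nm^3
Total per kg = 1.56240 + 1.23200 + 8.19078 = 10.98518 Nm^3
Total = 10.98518 * 7.8 = 85.68 Nm^3
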